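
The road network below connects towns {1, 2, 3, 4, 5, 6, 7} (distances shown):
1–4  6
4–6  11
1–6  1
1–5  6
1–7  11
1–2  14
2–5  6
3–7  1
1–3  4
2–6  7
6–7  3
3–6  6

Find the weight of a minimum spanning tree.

Kruskal: consider edges lightest-first.
1–6 (1): add. Components now {1,6} {2} {3} {4} {5} {7}
3–7 (1): add. Components now {1,6} {2} {3,7} {4} {5}
6–7 (3): add. Components now {1,3,6,7} {2} {4} {5}
1–3 (4): skip — 1 and 3 already connected.
1–4 (6): add. Components now {1,3,4,6,7} {2} {5}
1–5 (6): add. Components now {1,3,4,5,6,7} {2}
2–5 (6): add. Components now {1,2,3,4,5,6,7}
MST edges: 1–6, 3–7, 6–7, 1–4, 1–5, 2–5; total weight 1+1+3+6+6+6 = 23.

23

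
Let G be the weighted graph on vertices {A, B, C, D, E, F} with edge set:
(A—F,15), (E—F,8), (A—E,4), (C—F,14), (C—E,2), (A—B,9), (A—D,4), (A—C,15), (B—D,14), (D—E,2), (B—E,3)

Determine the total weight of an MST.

Sort edges by weight, then run Kruskal:
C—E (2): add. Components now {A} {B} {C,E} {D} {F}
D—E (2): add. Components now {A} {B} {C,D,E} {F}
B—E (3): add. Components now {A} {B,C,D,E} {F}
A—D (4): add. Components now {A,B,C,D,E} {F}
A—E (4): skip — A and E already connected.
E—F (8): add. Components now {A,B,C,D,E,F}
MST edges: C—E, D—E, B—E, A—D, E—F; total weight 2+2+3+4+8 = 19.

19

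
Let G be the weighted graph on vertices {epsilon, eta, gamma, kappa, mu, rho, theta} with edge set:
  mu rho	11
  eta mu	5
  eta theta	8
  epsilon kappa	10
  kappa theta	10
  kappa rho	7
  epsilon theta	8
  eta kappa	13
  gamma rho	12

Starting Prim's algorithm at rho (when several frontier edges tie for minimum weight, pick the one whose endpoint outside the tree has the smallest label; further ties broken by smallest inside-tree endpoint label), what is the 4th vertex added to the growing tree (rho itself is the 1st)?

Prim's algorithm from rho:
Step 1: cheapest edge leaving the tree is kappa rho (7); add kappa.
Step 2: cheapest edge leaving the tree is epsilon kappa (10); add epsilon.
Step 3: cheapest edge leaving the tree is epsilon theta (8); add theta.
Step 4: cheapest edge leaving the tree is eta theta (8); add eta.
Step 5: cheapest edge leaving the tree is eta mu (5); add mu.
Step 6: cheapest edge leaving the tree is gamma rho (12); add gamma.
Vertex order: rho, kappa, epsilon, theta, eta, mu, gamma. The 4th vertex is theta.

theta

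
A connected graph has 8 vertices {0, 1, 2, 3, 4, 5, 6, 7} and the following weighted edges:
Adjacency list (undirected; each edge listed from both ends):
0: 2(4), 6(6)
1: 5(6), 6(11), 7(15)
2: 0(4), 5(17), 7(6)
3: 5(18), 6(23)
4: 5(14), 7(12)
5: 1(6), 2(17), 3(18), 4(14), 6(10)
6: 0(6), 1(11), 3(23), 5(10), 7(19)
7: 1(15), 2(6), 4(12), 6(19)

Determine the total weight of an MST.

62

Kruskal: consider edges lightest-first.
0–2 (4): add — endpoints in different components.
0–6 (6): add — endpoints in different components.
1–5 (6): add — endpoints in different components.
2–7 (6): add — endpoints in different components.
5–6 (10): add — endpoints in different components.
1–6 (11): skip — 1 and 6 already connected.
4–7 (12): add — endpoints in different components.
4–5 (14): skip — 4 and 5 already connected.
1–7 (15): skip — 1 and 7 already connected.
2–5 (17): skip — 2 and 5 already connected.
3–5 (18): add — endpoints in different components.
MST edges: 0–2, 0–6, 1–5, 2–7, 5–6, 4–7, 3–5; total weight 4+6+6+6+10+12+18 = 62.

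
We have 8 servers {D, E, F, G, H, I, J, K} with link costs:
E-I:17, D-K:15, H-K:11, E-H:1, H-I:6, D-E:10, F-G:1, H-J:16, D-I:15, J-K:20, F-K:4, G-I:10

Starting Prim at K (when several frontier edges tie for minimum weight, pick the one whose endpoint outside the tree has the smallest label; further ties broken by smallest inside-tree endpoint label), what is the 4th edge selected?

H-I

Prim, starting at K.
Step 1: cheapest edge leaving the tree is F-K (4); add F.
Step 2: cheapest edge leaving the tree is F-G (1); add G.
Step 3: cheapest edge leaving the tree is G-I (10); add I.
Step 4: cheapest edge leaving the tree is H-I (6); add H.
Step 5: cheapest edge leaving the tree is E-H (1); add E.
Step 6: cheapest edge leaving the tree is D-E (10); add D.
Step 7: cheapest edge leaving the tree is H-J (16); add J.
The 4th edge added is H-I.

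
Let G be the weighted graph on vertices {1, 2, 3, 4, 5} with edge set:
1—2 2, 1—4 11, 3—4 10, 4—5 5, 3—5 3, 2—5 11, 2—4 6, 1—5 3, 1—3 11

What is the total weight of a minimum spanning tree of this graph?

Kruskal: consider edges lightest-first.
1—2 (2): add. Components now {1,2} {3} {4} {5}
1—5 (3): add. Components now {1,2,5} {3} {4}
3—5 (3): add. Components now {1,2,3,5} {4}
4—5 (5): add. Components now {1,2,3,4,5}
MST edges: 1—2, 1—5, 3—5, 4—5; total weight 2+3+3+5 = 13.

13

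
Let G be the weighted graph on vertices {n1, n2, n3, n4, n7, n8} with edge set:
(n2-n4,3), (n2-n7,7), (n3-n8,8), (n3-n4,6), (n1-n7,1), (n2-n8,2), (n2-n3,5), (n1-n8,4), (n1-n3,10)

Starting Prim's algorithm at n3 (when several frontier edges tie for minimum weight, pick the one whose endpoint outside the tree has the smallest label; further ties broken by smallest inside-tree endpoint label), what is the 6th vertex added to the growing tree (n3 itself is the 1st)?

Prim, starting at n3.
Step 1: frontier [n2-n3 5, n3-n4 6, n3-n8 8, n1-n3 10] → take n2-n3 (5); add n2.
Step 2: frontier [n2-n8 2, n2-n4 3, n2-n7 7, n3-n4 6, n3-n8 8, n1-n3 10] → take n2-n8 (2); add n8.
Step 3: frontier [n2-n4 3, n2-n7 7, n3-n4 6, n1-n3 10, n1-n8 4] → take n2-n4 (3); add n4.
Step 4: frontier [n2-n7 7, n1-n3 10, n1-n8 4] → take n1-n8 (4); add n1.
Step 5: frontier [n1-n7 1, n2-n7 7] → take n1-n7 (1); add n7.
Vertex order: n3, n2, n8, n4, n1, n7. The 6th vertex is n7.

n7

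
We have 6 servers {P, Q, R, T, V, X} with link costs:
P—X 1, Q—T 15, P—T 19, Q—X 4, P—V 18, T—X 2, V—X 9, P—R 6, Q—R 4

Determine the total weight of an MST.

Grow the tree from R using Prim:
Step 1: frontier [Q—R 4, P—R 6] → take Q—R (4); add Q.
Step 2: frontier [Q—X 4, Q—T 15, P—R 6] → take Q—X (4); add X.
Step 3: frontier [Q—T 15, P—R 6, P—X 1, T—X 2, V—X 9] → take P—X (1); add P.
Step 4: frontier [P—V 18, P—T 19, Q—T 15, T—X 2, V—X 9] → take T—X (2); add T.
Step 5: frontier [P—V 18, V—X 9] → take V—X (9); add V.
MST edges: Q—R, Q—X, P—X, T—X, V—X; total weight 4+4+1+2+9 = 20.

20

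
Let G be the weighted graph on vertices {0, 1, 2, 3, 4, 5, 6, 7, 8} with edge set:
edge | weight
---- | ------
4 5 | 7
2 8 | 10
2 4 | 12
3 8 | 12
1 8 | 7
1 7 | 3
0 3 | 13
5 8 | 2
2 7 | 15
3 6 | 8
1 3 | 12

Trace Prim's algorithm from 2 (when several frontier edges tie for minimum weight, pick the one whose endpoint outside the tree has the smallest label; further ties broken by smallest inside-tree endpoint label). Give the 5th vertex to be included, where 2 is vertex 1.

7

Prim's algorithm from 2:
Step 1: cheapest edge leaving the tree is 2 8 (10); add 8.
Step 2: cheapest edge leaving the tree is 5 8 (2); add 5.
Step 3: cheapest edge leaving the tree is 1 8 (7); add 1.
Step 4: cheapest edge leaving the tree is 1 7 (3); add 7.
Step 5: cheapest edge leaving the tree is 4 5 (7); add 4.
Step 6: cheapest edge leaving the tree is 1 3 (12); add 3.
Step 7: cheapest edge leaving the tree is 3 6 (8); add 6.
Step 8: cheapest edge leaving the tree is 0 3 (13); add 0.
Vertex order: 2, 8, 5, 1, 7, 4, 3, 6, 0. The 5th vertex is 7.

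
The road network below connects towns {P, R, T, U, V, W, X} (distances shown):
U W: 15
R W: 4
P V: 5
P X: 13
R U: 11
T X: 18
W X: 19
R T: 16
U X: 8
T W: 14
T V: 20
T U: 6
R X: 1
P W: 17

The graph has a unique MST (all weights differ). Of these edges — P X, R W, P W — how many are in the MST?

2

Sort edges by weight, then run Kruskal:
R X (1): add. Components now {T} {P} {R,X} {V} {U} {W}
R W (4): add. Components now {T} {P} {R,W,X} {V} {U}
P V (5): add. Components now {T} {P,V} {R,W,X} {U}
T U (6): add. Components now {T,U} {P,V} {R,W,X}
U X (8): add. Components now {R,T,U,W,X} {P,V}
R U (11): skip — R and U already connected.
P X (13): add. Components now {P,R,T,U,V,W,X}
MST edge set: {R X, R W, P V, T U, U X, P X}.
Of the listed edges, {P X, R W} are in the MST → 2.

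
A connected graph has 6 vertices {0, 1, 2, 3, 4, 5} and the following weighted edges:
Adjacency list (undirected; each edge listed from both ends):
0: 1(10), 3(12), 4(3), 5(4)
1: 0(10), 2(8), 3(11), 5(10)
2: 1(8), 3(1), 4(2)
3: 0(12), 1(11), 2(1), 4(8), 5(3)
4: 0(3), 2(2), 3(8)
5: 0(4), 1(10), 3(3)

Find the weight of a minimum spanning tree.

17

Kruskal's algorithm — process edges by increasing weight (ties by edge label):
2 3 (1): add. Components now {0} {1} {2,3} {4} {5}
2 4 (2): add. Components now {0} {1} {2,3,4} {5}
0 4 (3): add. Components now {0,2,3,4} {1} {5}
3 5 (3): add. Components now {0,2,3,4,5} {1}
0 5 (4): skip — 0 and 5 already connected.
1 2 (8): add. Components now {0,1,2,3,4,5}
MST edges: 2 3, 2 4, 0 4, 3 5, 1 2; total weight 1+2+3+3+8 = 17.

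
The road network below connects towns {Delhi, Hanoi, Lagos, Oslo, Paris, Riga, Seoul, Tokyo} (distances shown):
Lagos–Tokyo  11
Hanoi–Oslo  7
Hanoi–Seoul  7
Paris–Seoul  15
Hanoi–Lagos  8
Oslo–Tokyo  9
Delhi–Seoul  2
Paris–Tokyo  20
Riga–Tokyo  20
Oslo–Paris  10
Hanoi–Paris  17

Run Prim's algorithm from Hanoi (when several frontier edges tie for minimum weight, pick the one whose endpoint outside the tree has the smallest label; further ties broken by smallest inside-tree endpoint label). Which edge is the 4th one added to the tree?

Prim, starting at Hanoi.
Step 1: cheapest edge leaving the tree is Hanoi–Oslo (7); add Oslo.
Step 2: cheapest edge leaving the tree is Hanoi–Seoul (7); add Seoul.
Step 3: cheapest edge leaving the tree is Delhi–Seoul (2); add Delhi.
Step 4: cheapest edge leaving the tree is Hanoi–Lagos (8); add Lagos.
Step 5: cheapest edge leaving the tree is Oslo–Tokyo (9); add Tokyo.
Step 6: cheapest edge leaving the tree is Oslo–Paris (10); add Paris.
Step 7: cheapest edge leaving the tree is Riga–Tokyo (20); add Riga.
The 4th edge added is Hanoi–Lagos.

Hanoi-Lagos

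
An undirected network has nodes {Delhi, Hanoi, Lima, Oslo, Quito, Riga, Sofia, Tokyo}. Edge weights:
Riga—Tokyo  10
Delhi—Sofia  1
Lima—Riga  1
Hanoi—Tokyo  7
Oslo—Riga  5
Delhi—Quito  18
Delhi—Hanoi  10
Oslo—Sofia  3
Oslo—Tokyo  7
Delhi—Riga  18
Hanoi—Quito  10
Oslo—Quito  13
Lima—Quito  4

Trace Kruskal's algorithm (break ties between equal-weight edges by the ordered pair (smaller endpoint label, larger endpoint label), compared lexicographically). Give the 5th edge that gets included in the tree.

Kruskal's algorithm — process edges by increasing weight (ties by edge label):
Delhi—Sofia (1): add — endpoints in different components.
Lima—Riga (1): add — endpoints in different components.
Oslo—Sofia (3): add — endpoints in different components.
Lima—Quito (4): add — endpoints in different components.
Oslo—Riga (5): add — endpoints in different components.
Hanoi—Tokyo (7): add — endpoints in different components.
Oslo—Tokyo (7): add — endpoints in different components.
The 5th edge added is Oslo—Riga.

Oslo-Riga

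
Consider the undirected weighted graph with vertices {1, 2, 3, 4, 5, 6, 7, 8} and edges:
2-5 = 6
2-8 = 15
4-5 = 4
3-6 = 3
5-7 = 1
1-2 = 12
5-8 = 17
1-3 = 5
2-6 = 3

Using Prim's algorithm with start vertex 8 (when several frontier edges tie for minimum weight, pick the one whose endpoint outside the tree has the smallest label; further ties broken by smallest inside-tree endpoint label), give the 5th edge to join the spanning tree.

Prim, starting at 8.
Step 1: cheapest edge leaving the tree is 2-8 (15); add 2.
Step 2: cheapest edge leaving the tree is 2-6 (3); add 6.
Step 3: cheapest edge leaving the tree is 3-6 (3); add 3.
Step 4: cheapest edge leaving the tree is 1-3 (5); add 1.
Step 5: cheapest edge leaving the tree is 2-5 (6); add 5.
Step 6: cheapest edge leaving the tree is 5-7 (1); add 7.
Step 7: cheapest edge leaving the tree is 4-5 (4); add 4.
The 5th edge added is 2-5.

2-5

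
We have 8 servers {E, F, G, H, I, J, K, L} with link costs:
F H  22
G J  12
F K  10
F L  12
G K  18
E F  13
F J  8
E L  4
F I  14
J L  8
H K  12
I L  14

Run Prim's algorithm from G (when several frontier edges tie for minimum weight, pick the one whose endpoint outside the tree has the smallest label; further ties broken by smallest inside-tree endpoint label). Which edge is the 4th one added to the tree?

E-L

Prim, starting at G.
Step 1: frontier [G J 12, G K 18] → take G J (12); add J.
Step 2: frontier [G K 18, F J 8, J L 8] → take F J (8); add F.
Step 3: frontier [F K 10, F L 12, E F 13, F I 14, F H 22, G K 18, J L 8] → take J L (8); add L.
Step 4: frontier [F K 10, E F 13, F I 14, F H 22, G K 18, E L 4, I L 14] → take E L (4); add E.
Step 5: frontier [F K 10, F I 14, F H 22, G K 18, I L 14] → take F K (10); add K.
Step 6: frontier [F I 14, F H 22, H K 12, I L 14] → take H K (12); add H.
Step 7: frontier [F I 14, I L 14] → take F I (14); add I.
The 4th edge added is E L.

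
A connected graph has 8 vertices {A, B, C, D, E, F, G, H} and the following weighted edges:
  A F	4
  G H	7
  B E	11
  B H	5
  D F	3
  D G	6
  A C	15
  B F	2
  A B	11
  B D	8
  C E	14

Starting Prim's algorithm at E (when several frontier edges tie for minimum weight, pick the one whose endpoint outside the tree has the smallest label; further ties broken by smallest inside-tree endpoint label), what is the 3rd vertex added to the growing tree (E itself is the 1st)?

Grow the tree from E using Prim:
Step 1: frontier [B E 11, C E 14] → take B E (11); add B.
Step 2: frontier [B F 2, B H 5, B D 8, A B 11, C E 14] → take B F (2); add F.
Step 3: frontier [B H 5, B D 8, A B 11, C E 14, D F 3, A F 4] → take D F (3); add D.
Step 4: frontier [B H 5, A B 11, D G 6, C E 14, A F 4] → take A F (4); add A.
Step 5: frontier [A C 15, B H 5, D G 6, C E 14] → take B H (5); add H.
Step 6: frontier [A C 15, D G 6, C E 14, G H 7] → take D G (6); add G.
Step 7: frontier [A C 15, C E 14] → take C E (14); add C.
Vertex order: E, B, F, D, A, H, G, C. The 3rd vertex is F.

F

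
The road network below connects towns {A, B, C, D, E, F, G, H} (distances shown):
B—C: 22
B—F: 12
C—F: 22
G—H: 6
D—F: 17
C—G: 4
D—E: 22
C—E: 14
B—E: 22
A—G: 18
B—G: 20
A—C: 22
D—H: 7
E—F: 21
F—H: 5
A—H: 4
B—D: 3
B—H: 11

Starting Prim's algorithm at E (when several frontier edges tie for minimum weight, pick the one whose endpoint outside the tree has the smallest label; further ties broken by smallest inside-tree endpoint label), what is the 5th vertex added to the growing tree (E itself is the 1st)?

A

Grow the tree from E using Prim:
Step 1: cheapest edge leaving the tree is C—E (14); add C.
Step 2: cheapest edge leaving the tree is C—G (4); add G.
Step 3: cheapest edge leaving the tree is G—H (6); add H.
Step 4: cheapest edge leaving the tree is A—H (4); add A.
Step 5: cheapest edge leaving the tree is F—H (5); add F.
Step 6: cheapest edge leaving the tree is D—H (7); add D.
Step 7: cheapest edge leaving the tree is B—D (3); add B.
Vertex order: E, C, G, H, A, F, D, B. The 5th vertex is A.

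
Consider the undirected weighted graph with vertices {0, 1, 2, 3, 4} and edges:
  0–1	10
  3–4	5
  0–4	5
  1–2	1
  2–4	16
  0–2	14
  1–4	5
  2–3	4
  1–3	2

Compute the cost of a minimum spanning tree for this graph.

Kruskal: consider edges lightest-first.
1–2 (1): add. Components now {0} {1,2} {3} {4}
1–3 (2): add. Components now {0} {1,2,3} {4}
2–3 (4): skip — 2 and 3 already connected.
0–4 (5): add. Components now {0,4} {1,2,3}
1–4 (5): add. Components now {0,1,2,3,4}
MST edges: 1–2, 1–3, 0–4, 1–4; total weight 1+2+5+5 = 13.

13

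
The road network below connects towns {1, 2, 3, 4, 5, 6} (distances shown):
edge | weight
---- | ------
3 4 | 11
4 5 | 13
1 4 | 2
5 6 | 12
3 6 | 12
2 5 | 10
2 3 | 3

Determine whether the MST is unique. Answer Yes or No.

Kruskal: consider edges lightest-first.
1 4 (2): add. Components now {1,4} {2} {3} {5} {6}
2 3 (3): add. Components now {1,4} {2,3} {5} {6}
2 5 (10): add. Components now {1,4} {2,3,5} {6}
3 4 (11): add. Components now {1,2,3,4,5} {6}
3 6 (12): add. Components now {1,2,3,4,5,6}
Non-tree edge 5 6 has weight 12, equal to the heaviest edge on its tree cycle — swapping gives another MST of the same weight. Not unique.

No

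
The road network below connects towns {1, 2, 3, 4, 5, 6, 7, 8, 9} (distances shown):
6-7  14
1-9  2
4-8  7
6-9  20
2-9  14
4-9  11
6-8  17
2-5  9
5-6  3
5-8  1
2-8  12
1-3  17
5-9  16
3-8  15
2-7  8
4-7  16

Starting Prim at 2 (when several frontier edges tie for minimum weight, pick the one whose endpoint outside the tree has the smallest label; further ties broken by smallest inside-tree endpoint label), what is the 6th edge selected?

Prim, starting at 2.
Step 1: cheapest edge leaving the tree is 2-7 (8); add 7.
Step 2: cheapest edge leaving the tree is 2-5 (9); add 5.
Step 3: cheapest edge leaving the tree is 5-8 (1); add 8.
Step 4: cheapest edge leaving the tree is 5-6 (3); add 6.
Step 5: cheapest edge leaving the tree is 4-8 (7); add 4.
Step 6: cheapest edge leaving the tree is 4-9 (11); add 9.
Step 7: cheapest edge leaving the tree is 1-9 (2); add 1.
Step 8: cheapest edge leaving the tree is 3-8 (15); add 3.
The 6th edge added is 4-9.

4-9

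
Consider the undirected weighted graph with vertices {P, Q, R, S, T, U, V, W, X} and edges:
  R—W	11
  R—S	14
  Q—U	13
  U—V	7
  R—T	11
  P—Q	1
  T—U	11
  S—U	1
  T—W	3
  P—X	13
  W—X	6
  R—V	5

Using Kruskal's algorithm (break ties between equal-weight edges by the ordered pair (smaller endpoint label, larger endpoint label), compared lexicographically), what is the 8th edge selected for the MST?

P-X

Sort edges by weight, then run Kruskal:
P—Q (1): add — endpoints in different components.
S—U (1): add — endpoints in different components.
T—W (3): add — endpoints in different components.
R—V (5): add — endpoints in different components.
W—X (6): add — endpoints in different components.
U—V (7): add — endpoints in different components.
R—T (11): add — endpoints in different components.
R—W (11): skip — R and W already connected.
T—U (11): skip — U and T already connected.
P—X (13): add — endpoints in different components.
The 8th edge added is P—X.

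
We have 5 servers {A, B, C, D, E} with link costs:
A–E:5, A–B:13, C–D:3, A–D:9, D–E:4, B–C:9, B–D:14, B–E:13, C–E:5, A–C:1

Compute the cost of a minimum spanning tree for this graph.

Prim's algorithm from B:
Step 1: cheapest edge leaving the tree is B–C (9); add C.
Step 2: cheapest edge leaving the tree is A–C (1); add A.
Step 3: cheapest edge leaving the tree is C–D (3); add D.
Step 4: cheapest edge leaving the tree is D–E (4); add E.
MST edges: B–C, A–C, C–D, D–E; total weight 9+1+3+4 = 17.

17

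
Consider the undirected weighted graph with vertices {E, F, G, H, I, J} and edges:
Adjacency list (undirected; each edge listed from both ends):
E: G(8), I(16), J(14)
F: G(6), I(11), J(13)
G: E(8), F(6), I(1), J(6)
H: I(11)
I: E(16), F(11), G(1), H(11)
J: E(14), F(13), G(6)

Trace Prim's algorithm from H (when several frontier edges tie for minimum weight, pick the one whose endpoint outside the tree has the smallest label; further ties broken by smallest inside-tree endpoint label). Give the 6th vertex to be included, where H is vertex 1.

E

Prim, starting at H.
Step 1: cheapest edge leaving the tree is H-I (11); add I.
Step 2: cheapest edge leaving the tree is G-I (1); add G.
Step 3: cheapest edge leaving the tree is F-G (6); add F.
Step 4: cheapest edge leaving the tree is G-J (6); add J.
Step 5: cheapest edge leaving the tree is E-G (8); add E.
Vertex order: H, I, G, F, J, E. The 6th vertex is E.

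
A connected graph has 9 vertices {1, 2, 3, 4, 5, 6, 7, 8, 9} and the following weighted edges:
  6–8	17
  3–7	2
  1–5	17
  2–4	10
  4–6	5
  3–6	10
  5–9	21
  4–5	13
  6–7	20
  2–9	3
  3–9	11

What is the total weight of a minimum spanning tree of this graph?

77

Sort edges by weight, then run Kruskal:
3–7 (2): add — endpoints in different components.
2–9 (3): add — endpoints in different components.
4–6 (5): add — endpoints in different components.
2–4 (10): add — endpoints in different components.
3–6 (10): add — endpoints in different components.
3–9 (11): skip — 3 and 9 already connected.
4–5 (13): add — endpoints in different components.
1–5 (17): add — endpoints in different components.
6–8 (17): add — endpoints in different components.
MST edges: 3–7, 2–9, 4–6, 2–4, 3–6, 4–5, 1–5, 6–8; total weight 2+3+5+10+10+13+17+17 = 77.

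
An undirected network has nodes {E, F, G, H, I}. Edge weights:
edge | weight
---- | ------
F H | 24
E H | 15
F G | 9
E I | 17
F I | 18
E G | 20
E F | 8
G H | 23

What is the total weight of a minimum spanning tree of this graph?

Prim, starting at F.
Step 1: frontier [E F 8, F G 9, F I 18, F H 24] → take E F (8); add E.
Step 2: frontier [E H 15, E I 17, E G 20, F G 9, F I 18, F H 24] → take F G (9); add G.
Step 3: frontier [E H 15, E I 17, F I 18, F H 24, G H 23] → take E H (15); add H.
Step 4: frontier [E I 17, F I 18] → take E I (17); add I.
MST edges: E F, F G, E H, E I; total weight 8+9+15+17 = 49.

49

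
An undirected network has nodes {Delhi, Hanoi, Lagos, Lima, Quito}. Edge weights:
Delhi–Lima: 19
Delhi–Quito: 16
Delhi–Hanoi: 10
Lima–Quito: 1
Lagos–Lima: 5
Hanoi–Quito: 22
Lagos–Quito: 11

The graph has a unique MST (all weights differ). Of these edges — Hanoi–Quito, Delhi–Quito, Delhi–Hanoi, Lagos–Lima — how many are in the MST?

3

Kruskal: consider edges lightest-first.
Lima–Quito (1): add — endpoints in different components.
Lagos–Lima (5): add — endpoints in different components.
Delhi–Hanoi (10): add — endpoints in different components.
Lagos–Quito (11): skip — Lagos and Quito already connected.
Delhi–Quito (16): add — endpoints in different components.
MST edge set: {Lima–Quito, Lagos–Lima, Delhi–Hanoi, Delhi–Quito}.
Of the listed edges, {Delhi–Quito, Delhi–Hanoi, Lagos–Lima} are in the MST → 3.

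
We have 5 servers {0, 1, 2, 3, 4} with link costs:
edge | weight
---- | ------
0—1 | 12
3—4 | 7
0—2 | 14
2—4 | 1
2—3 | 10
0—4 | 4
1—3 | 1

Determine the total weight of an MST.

Kruskal's algorithm — process edges by increasing weight (ties by edge label):
1—3 (1): add. Components now {0} {1,3} {2} {4}
2—4 (1): add. Components now {0} {1,3} {2,4}
0—4 (4): add. Components now {0,2,4} {1,3}
3—4 (7): add. Components now {0,1,2,3,4}
MST edges: 1—3, 2—4, 0—4, 3—4; total weight 1+1+4+7 = 13.

13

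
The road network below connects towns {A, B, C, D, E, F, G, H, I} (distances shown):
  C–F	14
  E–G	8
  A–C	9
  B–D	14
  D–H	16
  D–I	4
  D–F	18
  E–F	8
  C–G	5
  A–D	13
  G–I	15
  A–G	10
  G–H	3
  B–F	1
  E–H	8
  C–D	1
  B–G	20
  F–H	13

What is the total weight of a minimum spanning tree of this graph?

39

Sort edges by weight, then run Kruskal:
B–F (1): add — endpoints in different components.
C–D (1): add — endpoints in different components.
G–H (3): add — endpoints in different components.
D–I (4): add — endpoints in different components.
C–G (5): add — endpoints in different components.
E–F (8): add — endpoints in different components.
E–G (8): add — endpoints in different components.
E–H (8): skip — E and H already connected.
A–C (9): add — endpoints in different components.
MST edges: B–F, C–D, G–H, D–I, C–G, E–F, E–G, A–C; total weight 1+1+3+4+5+8+8+9 = 39.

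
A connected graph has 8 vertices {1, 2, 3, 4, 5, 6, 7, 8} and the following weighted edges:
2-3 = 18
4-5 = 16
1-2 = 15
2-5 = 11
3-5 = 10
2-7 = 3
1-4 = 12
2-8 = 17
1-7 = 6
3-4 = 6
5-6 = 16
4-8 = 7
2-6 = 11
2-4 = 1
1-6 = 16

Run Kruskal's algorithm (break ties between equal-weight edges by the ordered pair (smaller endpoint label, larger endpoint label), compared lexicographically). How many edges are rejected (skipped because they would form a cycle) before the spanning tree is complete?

Kruskal's algorithm — process edges by increasing weight (ties by edge label):
2-4 (1): add — endpoints in different components.
2-7 (3): add — endpoints in different components.
1-7 (6): add — endpoints in different components.
3-4 (6): add — endpoints in different components.
4-8 (7): add — endpoints in different components.
3-5 (10): add — endpoints in different components.
2-5 (11): skip — 2 and 5 already connected.
2-6 (11): add — endpoints in different components.
Edges rejected before the tree was complete: 1.

1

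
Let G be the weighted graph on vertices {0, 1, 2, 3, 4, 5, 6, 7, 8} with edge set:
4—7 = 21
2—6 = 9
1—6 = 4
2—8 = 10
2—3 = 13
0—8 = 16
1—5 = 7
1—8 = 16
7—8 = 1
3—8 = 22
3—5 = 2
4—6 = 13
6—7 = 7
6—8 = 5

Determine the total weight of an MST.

57

Kruskal: consider edges lightest-first.
7—8 (1): add — endpoints in different components.
3—5 (2): add — endpoints in different components.
1—6 (4): add — endpoints in different components.
6—8 (5): add — endpoints in different components.
1—5 (7): add — endpoints in different components.
6—7 (7): skip — 6 and 7 already connected.
2—6 (9): add — endpoints in different components.
2—8 (10): skip — 2 and 8 already connected.
2—3 (13): skip — 2 and 3 already connected.
4—6 (13): add — endpoints in different components.
0—8 (16): add — endpoints in different components.
MST edges: 7—8, 3—5, 1—6, 6—8, 1—5, 2—6, 4—6, 0—8; total weight 1+2+4+5+7+9+13+16 = 57.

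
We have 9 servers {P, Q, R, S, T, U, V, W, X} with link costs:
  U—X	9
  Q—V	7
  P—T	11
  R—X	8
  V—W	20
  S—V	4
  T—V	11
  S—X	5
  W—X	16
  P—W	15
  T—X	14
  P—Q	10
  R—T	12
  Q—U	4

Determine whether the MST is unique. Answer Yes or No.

No

Kruskal: consider edges lightest-first.
Q—U (4): add — endpoints in different components.
S—V (4): add — endpoints in different components.
S—X (5): add — endpoints in different components.
Q—V (7): add — endpoints in different components.
R—X (8): add — endpoints in different components.
U—X (9): skip — X and U already connected.
P—Q (10): add — endpoints in different components.
P—T (11): add — endpoints in different components.
T—V (11): skip — V and T already connected.
R—T (12): skip — R and T already connected.
T—X (14): skip — X and T already connected.
P—W (15): add — endpoints in different components.
Non-tree edge T—V has weight 11, equal to the heaviest edge on its tree cycle — swapping gives another MST of the same weight. Not unique.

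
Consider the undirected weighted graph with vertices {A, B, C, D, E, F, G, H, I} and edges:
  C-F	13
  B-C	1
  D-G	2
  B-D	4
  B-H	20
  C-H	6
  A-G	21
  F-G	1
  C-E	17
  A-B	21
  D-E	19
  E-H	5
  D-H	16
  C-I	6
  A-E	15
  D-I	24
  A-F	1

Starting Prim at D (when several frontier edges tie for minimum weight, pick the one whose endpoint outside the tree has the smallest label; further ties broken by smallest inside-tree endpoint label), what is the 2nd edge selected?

Grow the tree from D using Prim:
Step 1: cheapest edge leaving the tree is D-G (2); add G.
Step 2: cheapest edge leaving the tree is F-G (1); add F.
Step 3: cheapest edge leaving the tree is A-F (1); add A.
Step 4: cheapest edge leaving the tree is B-D (4); add B.
Step 5: cheapest edge leaving the tree is B-C (1); add C.
Step 6: cheapest edge leaving the tree is C-H (6); add H.
Step 7: cheapest edge leaving the tree is E-H (5); add E.
Step 8: cheapest edge leaving the tree is C-I (6); add I.
The 2nd edge added is F-G.

F-G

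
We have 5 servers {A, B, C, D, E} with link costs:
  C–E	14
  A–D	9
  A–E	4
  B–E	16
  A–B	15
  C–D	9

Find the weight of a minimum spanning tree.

37

Sort edges by weight, then run Kruskal:
A–E (4): add. Components now {A,E} {B} {C} {D}
A–D (9): add. Components now {A,D,E} {B} {C}
C–D (9): add. Components now {A,C,D,E} {B}
C–E (14): skip — C and E already connected.
A–B (15): add. Components now {A,B,C,D,E}
MST edges: A–E, A–D, C–D, A–B; total weight 4+9+9+15 = 37.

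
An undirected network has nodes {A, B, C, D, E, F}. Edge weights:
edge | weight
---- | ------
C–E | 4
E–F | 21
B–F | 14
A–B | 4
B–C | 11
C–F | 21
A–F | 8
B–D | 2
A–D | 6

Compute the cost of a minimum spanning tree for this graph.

Prim's algorithm from D:
Step 1: frontier [B–D 2, A–D 6] → take B–D (2); add B.
Step 2: frontier [A–B 4, B–C 11, B–F 14, A–D 6] → take A–B (4); add A.
Step 3: frontier [A–F 8, B–C 11, B–F 14] → take A–F (8); add F.
Step 4: frontier [B–C 11, C–F 21, E–F 21] → take B–C (11); add C.
Step 5: frontier [C–E 4, E–F 21] → take C–E (4); add E.
MST edges: B–D, A–B, A–F, B–C, C–E; total weight 2+4+8+11+4 = 29.

29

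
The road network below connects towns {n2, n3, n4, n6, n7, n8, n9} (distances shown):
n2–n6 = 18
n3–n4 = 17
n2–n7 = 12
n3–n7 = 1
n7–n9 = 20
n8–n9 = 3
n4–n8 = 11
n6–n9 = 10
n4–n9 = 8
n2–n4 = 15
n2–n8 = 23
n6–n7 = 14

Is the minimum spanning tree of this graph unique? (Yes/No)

Yes

Kruskal's algorithm — process edges by increasing weight (ties by edge label):
n3–n7 (1): add — endpoints in different components.
n8–n9 (3): add — endpoints in different components.
n4–n9 (8): add — endpoints in different components.
n6–n9 (10): add — endpoints in different components.
n4–n8 (11): skip — n4 and n8 already connected.
n2–n7 (12): add — endpoints in different components.
n6–n7 (14): add — endpoints in different components.
Every non-tree edge has weight strictly greater than the heaviest edge on the tree path between its endpoints, so the MST is unique.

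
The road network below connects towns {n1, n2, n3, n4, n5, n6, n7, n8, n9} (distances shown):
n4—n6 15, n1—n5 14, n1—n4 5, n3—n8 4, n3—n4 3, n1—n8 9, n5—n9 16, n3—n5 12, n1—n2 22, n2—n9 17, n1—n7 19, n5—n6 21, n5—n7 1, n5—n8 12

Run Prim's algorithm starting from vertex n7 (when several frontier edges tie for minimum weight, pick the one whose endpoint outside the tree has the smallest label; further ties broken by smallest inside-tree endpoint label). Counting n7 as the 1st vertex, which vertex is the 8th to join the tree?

Prim, starting at n7.
Step 1: cheapest edge leaving the tree is n5—n7 (1); add n5.
Step 2: cheapest edge leaving the tree is n3—n5 (12); add n3.
Step 3: cheapest edge leaving the tree is n3—n4 (3); add n4.
Step 4: cheapest edge leaving the tree is n3—n8 (4); add n8.
Step 5: cheapest edge leaving the tree is n1—n4 (5); add n1.
Step 6: cheapest edge leaving the tree is n4—n6 (15); add n6.
Step 7: cheapest edge leaving the tree is n5—n9 (16); add n9.
Step 8: cheapest edge leaving the tree is n2—n9 (17); add n2.
Vertex order: n7, n5, n3, n4, n8, n1, n6, n9, n2. The 8th vertex is n9.

n9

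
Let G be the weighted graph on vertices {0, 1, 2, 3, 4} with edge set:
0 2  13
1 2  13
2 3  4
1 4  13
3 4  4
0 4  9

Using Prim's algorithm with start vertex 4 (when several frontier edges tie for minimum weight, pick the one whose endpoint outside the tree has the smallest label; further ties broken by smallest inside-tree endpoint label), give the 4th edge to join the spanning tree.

Prim's algorithm from 4:
Step 1: frontier [3 4 4, 0 4 9, 1 4 13] → take 3 4 (4); add 3.
Step 2: frontier [2 3 4, 0 4 9, 1 4 13] → take 2 3 (4); add 2.
Step 3: frontier [0 2 13, 1 2 13, 0 4 9, 1 4 13] → take 0 4 (9); add 0.
Step 4: frontier [1 2 13, 1 4 13] → take 1 2 (13); add 1.
The 4th edge added is 1 2.

1-2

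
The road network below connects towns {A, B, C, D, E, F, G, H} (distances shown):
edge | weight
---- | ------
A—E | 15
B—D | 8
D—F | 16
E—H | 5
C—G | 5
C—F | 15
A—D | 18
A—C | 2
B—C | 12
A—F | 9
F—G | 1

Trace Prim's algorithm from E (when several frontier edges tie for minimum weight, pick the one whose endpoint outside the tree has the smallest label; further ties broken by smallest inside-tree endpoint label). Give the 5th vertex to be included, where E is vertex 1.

Grow the tree from E using Prim:
Step 1: cheapest edge leaving the tree is E—H (5); add H.
Step 2: cheapest edge leaving the tree is A—E (15); add A.
Step 3: cheapest edge leaving the tree is A—C (2); add C.
Step 4: cheapest edge leaving the tree is C—G (5); add G.
Step 5: cheapest edge leaving the tree is F—G (1); add F.
Step 6: cheapest edge leaving the tree is B—C (12); add B.
Step 7: cheapest edge leaving the tree is B—D (8); add D.
Vertex order: E, H, A, C, G, F, B, D. The 5th vertex is G.

G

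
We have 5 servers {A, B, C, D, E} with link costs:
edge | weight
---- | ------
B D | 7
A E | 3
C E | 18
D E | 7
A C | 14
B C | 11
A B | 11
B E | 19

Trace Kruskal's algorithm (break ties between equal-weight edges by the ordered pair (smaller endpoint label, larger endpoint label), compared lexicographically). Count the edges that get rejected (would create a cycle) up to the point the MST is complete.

1

Kruskal: consider edges lightest-first.
A E (3): add — endpoints in different components.
B D (7): add — endpoints in different components.
D E (7): add — endpoints in different components.
A B (11): skip — A and B already connected.
B C (11): add — endpoints in different components.
Edges rejected before the tree was complete: 1.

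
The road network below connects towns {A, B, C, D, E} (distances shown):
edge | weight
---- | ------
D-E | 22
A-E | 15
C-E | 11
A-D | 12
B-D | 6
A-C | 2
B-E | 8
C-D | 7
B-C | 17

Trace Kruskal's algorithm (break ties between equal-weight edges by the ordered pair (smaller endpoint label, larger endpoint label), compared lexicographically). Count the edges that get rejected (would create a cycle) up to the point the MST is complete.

Kruskal: consider edges lightest-first.
A-C (2): add — endpoints in different components.
B-D (6): add — endpoints in different components.
C-D (7): add — endpoints in different components.
B-E (8): add — endpoints in different components.
Edges rejected before the tree was complete: 0.

0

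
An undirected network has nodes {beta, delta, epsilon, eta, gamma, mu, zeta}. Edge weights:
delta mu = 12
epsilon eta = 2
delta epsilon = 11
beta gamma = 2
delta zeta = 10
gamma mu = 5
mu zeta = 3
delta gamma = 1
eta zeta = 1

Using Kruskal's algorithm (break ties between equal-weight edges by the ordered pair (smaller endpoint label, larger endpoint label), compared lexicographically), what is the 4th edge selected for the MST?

Sort edges by weight, then run Kruskal:
delta gamma (1): add. Components now {mu} {epsilon} {delta,gamma} {eta} {beta} {zeta}
eta zeta (1): add. Components now {mu} {epsilon} {delta,gamma} {eta,zeta} {beta}
beta gamma (2): add. Components now {mu} {epsilon} {beta,delta,gamma} {eta,zeta}
epsilon eta (2): add. Components now {mu} {epsilon,eta,zeta} {beta,delta,gamma}
mu zeta (3): add. Components now {epsilon,eta,mu,zeta} {beta,delta,gamma}
gamma mu (5): add. Components now {beta,delta,epsilon,eta,gamma,mu,zeta}
The 4th edge added is epsilon eta.

epsilon-eta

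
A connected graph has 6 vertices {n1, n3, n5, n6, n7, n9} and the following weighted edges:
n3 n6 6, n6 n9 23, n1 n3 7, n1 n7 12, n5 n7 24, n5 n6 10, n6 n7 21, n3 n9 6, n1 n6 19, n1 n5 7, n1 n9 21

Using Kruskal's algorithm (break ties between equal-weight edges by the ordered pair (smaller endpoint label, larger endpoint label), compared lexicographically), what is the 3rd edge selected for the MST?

Kruskal's algorithm — process edges by increasing weight (ties by edge label):
n3 n6 (6): add. Components now {n3,n6} {n5} {n7} {n1} {n9}
n3 n9 (6): add. Components now {n3,n6,n9} {n5} {n7} {n1}
n1 n3 (7): add. Components now {n1,n3,n6,n9} {n5} {n7}
n1 n5 (7): add. Components now {n1,n3,n5,n6,n9} {n7}
n5 n6 (10): skip — n5 and n6 already connected.
n1 n7 (12): add. Components now {n1,n3,n5,n6,n7,n9}
The 3rd edge added is n1 n3.

n1-n3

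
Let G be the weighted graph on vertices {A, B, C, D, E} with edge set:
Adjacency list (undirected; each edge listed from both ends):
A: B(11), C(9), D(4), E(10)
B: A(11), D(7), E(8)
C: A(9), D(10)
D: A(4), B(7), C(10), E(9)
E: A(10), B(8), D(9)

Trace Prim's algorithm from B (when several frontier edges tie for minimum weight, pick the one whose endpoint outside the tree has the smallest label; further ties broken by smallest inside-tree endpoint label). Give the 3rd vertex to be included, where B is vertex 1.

A

Grow the tree from B using Prim:
Step 1: cheapest edge leaving the tree is B D (7); add D.
Step 2: cheapest edge leaving the tree is A D (4); add A.
Step 3: cheapest edge leaving the tree is B E (8); add E.
Step 4: cheapest edge leaving the tree is A C (9); add C.
Vertex order: B, D, A, E, C. The 3rd vertex is A.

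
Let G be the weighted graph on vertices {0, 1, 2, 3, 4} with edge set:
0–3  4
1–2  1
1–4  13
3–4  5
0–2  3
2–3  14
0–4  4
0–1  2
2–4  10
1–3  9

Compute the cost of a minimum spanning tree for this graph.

Grow the tree from 0 using Prim:
Step 1: frontier [0–1 2, 0–2 3, 0–3 4, 0–4 4] → take 0–1 (2); add 1.
Step 2: frontier [0–2 3, 0–3 4, 0–4 4, 1–2 1, 1–3 9, 1–4 13] → take 1–2 (1); add 2.
Step 3: frontier [0–3 4, 0–4 4, 1–3 9, 1–4 13, 2–4 10, 2–3 14] → take 0–3 (4); add 3.
Step 4: frontier [0–4 4, 1–4 13, 2–4 10, 3–4 5] → take 0–4 (4); add 4.
MST edges: 0–1, 1–2, 0–3, 0–4; total weight 2+1+4+4 = 11.

11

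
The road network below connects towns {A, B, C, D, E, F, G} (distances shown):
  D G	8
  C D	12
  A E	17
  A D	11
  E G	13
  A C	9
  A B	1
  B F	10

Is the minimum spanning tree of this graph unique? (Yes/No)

Sort edges by weight, then run Kruskal:
A B (1): add — endpoints in different components.
D G (8): add — endpoints in different components.
A C (9): add — endpoints in different components.
B F (10): add — endpoints in different components.
A D (11): add — endpoints in different components.
C D (12): skip — C and D already connected.
E G (13): add — endpoints in different components.
Every non-tree edge has weight strictly greater than the heaviest edge on the tree path between its endpoints, so the MST is unique.

Yes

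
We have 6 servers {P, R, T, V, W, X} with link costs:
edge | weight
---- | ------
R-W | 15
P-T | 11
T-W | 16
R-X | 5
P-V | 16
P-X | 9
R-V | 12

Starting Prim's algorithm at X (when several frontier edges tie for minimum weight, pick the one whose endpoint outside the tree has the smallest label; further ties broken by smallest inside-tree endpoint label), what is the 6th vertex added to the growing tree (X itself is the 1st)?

Grow the tree from X using Prim:
Step 1: frontier [R-X 5, P-X 9] → take R-X (5); add R.
Step 2: frontier [R-V 12, R-W 15, P-X 9] → take P-X (9); add P.
Step 3: frontier [P-T 11, P-V 16, R-V 12, R-W 15] → take P-T (11); add T.
Step 4: frontier [P-V 16, R-V 12, R-W 15, T-W 16] → take R-V (12); add V.
Step 5: frontier [R-W 15, T-W 16] → take R-W (15); add W.
Vertex order: X, R, P, T, V, W. The 6th vertex is W.

W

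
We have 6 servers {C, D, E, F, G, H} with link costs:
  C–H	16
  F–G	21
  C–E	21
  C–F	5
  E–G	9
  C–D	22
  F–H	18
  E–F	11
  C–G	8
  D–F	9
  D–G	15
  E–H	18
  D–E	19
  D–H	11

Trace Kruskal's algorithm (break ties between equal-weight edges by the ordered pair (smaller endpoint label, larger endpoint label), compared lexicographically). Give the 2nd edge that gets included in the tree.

Kruskal: consider edges lightest-first.
C–F (5): add. Components now {C,F} {D} {E} {G} {H}
C–G (8): add. Components now {C,F,G} {D} {E} {H}
D–F (9): add. Components now {C,D,F,G} {E} {H}
E–G (9): add. Components now {C,D,E,F,G} {H}
D–H (11): add. Components now {C,D,E,F,G,H}
The 2nd edge added is C–G.

C-G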